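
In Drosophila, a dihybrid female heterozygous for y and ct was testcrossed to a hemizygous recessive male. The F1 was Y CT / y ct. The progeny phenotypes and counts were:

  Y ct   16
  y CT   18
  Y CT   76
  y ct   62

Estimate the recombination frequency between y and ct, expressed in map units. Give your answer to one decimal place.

The recombinant classes are Y ct and y CT: 16 + 18 = 34.
Recombination frequency = 34/172 = 0.1977 ≈ 19.8%, i.e. 19.8 map units.

19.8 map units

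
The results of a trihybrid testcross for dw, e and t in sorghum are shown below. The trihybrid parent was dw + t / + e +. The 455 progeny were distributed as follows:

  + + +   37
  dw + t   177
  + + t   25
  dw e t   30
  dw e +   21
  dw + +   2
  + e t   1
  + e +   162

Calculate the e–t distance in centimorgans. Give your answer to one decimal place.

The two rarest classes, dw + + and + e t, are the double crossovers. Comparing them with the parentals, only the t allele has switched, so t is the middle locus and the order is e – t – dw.
Crossovers in the e–t interval produce the single-crossover classes dw e t and + + + (30 + 37 = 67) plus the double crossovers (3).
RF(e–t) = (67 + 3) / 455 = 70/455 = 0.1538 → 15.4 centimorgans.

15.4 centimorgans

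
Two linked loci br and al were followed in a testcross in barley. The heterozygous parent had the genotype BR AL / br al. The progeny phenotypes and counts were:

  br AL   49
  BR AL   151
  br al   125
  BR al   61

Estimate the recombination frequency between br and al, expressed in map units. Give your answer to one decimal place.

The recombinant classes are BR al and br AL: 61 + 49 = 110.
Recombination frequency = 110/386 = 0.2850 ≈ 28.5%, i.e. 28.5 map units.

28.5 map units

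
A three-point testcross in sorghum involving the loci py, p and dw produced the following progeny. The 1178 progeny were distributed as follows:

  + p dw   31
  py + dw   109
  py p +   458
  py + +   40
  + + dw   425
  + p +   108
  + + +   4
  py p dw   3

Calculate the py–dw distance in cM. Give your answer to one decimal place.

The two most frequent reciprocal classes, + + dw and py p +, are the parental types, so the F1 was + + dw / py p +.
The two rarest classes, + + + and py p dw, are the double crossovers. Comparing them with the parentals, only the dw allele has switched, so dw is the middle locus and the order is py – dw – p.
Crossovers in the py–dw interval produce the single-crossover classes py + dw and + p + (109 + 108 = 217) plus the double crossovers (7).
RF(py–dw) = (217 + 7) / 1178 = 224/1178 = 0.1902 → 19.0 cM.

19.0 cM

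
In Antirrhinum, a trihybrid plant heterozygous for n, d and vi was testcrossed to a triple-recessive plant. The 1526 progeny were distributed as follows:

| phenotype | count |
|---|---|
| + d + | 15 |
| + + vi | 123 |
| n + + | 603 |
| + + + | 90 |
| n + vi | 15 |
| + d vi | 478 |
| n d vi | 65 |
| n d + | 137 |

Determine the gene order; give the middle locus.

The two most frequent reciprocal classes, + d vi and n + +, are the parental types, so the F1 was + d vi / n + +.
The two rarest classes, + d + and n + vi, are the double crossovers. Comparing them with the parentals, only the vi allele has switched, so vi is the middle locus and the order is d – vi – n.

vi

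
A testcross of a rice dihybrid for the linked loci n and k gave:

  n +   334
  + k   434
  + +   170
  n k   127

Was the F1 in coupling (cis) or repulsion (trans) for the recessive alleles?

trans

The two most frequent classes are + k (434) and n + (334); these are the parental (non-recombinant) types.
So the F1 carried + k on one chromosome and n + on the other — the recessive alleles are on opposite chromosomes (trans / repulsion).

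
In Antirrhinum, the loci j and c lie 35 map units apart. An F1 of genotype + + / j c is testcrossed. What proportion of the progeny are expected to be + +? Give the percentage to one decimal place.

A map distance of 35 map units corresponds to a recombination frequency of 0.350.
The F1 is + + / j c, so + + is a parental gamete class with expected frequency (1 − r)/2 = 0.650/2 = 0.3250.
That is 0.3250 = 32.5% of the progeny.

32.5%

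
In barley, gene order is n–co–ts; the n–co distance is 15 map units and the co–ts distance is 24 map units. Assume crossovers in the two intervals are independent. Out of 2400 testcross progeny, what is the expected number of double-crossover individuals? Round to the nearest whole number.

86

Map distances give recombination frequencies of 0.150 and 0.240 for the two intervals.
With no interference, expected double-crossover frequency = 0.150 × 0.240 = 0.03600.
Expected number = 0.03600 × 2400 = 86.40 ≈ 86.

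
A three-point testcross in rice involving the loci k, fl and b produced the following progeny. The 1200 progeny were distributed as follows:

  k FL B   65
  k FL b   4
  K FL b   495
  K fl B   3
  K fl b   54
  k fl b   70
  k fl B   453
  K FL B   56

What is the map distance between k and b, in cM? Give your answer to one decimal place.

11.1 cM

The two most frequent reciprocal classes, k fl B and K FL b, are the parental types, so the F1 was k fl B / K FL b.
The two rarest classes, K fl B and k FL b, are the double crossovers. Comparing them with the parentals, only the k allele has switched, so k is the middle locus and the order is b – k – fl.
Crossovers in the b–k interval produce the single-crossover classes k fl b and K FL B (70 + 56 = 126) plus the double crossovers (7).
RF(b–k) = (126 + 7) / 1200 = 133/1200 = 0.1108 → 11.1 cM.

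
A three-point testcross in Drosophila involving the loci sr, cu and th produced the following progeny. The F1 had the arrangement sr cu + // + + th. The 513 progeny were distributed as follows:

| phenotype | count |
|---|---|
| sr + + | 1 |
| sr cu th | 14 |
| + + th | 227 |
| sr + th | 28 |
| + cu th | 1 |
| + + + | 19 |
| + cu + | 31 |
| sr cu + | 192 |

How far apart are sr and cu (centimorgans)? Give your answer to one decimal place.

11.9 centimorgans

The two rarest classes, sr + + and + cu th, are the double crossovers. Comparing them with the parentals, only the cu allele has switched, so cu is the middle locus and the order is sr – cu – th.
Crossovers in the sr–cu interval produce the single-crossover classes + cu + and sr + th (31 + 28 = 59) plus the double crossovers (2).
RF(sr–cu) = (59 + 2) / 513 = 61/513 = 0.1189 → 11.9 centimorgans.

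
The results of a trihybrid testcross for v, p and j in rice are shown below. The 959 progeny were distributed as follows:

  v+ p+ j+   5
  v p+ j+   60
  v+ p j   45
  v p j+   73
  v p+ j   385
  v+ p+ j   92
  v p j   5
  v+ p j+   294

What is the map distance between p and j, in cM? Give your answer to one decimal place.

The two most frequent reciprocal classes, v p+ j and v+ p j+, are the parental types, so the F1 was v p+ j / v+ p j+.
The two rarest classes, v p j and v+ p+ j+, are the double crossovers. Comparing them with the parentals, only the p allele has switched, so p is the middle locus and the order is j – p – v.
Crossovers in the j–p interval produce the single-crossover classes v p+ j+ and v+ p j (60 + 45 = 105) plus the double crossovers (10).
RF(j–p) = (105 + 10) / 959 = 115/959 = 0.1199 → 12.0 cM.

12.0 cM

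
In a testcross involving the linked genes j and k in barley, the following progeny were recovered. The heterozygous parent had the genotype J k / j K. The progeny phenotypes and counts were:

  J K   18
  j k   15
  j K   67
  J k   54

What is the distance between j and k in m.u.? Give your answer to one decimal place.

The recombinant classes are J K and j k: 18 + 15 = 33.
Recombination frequency = 33/154 = 0.2143 ≈ 21.4%, i.e. 21.4 m.u.

21.4 m.u.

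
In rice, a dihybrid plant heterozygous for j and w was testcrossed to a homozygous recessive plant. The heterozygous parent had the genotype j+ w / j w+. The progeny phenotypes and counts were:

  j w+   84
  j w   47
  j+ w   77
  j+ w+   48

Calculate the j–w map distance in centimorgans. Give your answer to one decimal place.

The recombinant classes are j+ w+ and j w: 48 + 47 = 95.
Recombination frequency = 95/256 = 0.3711 ≈ 37.1%, i.e. 37.1 centimorgans.

37.1 centimorgans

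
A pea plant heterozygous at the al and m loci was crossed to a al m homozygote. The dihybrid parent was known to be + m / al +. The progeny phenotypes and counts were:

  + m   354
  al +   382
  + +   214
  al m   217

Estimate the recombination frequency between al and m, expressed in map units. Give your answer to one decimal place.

The recombinant classes are + + and al m: 214 + 217 = 431.
Recombination frequency = 431/1167 = 0.3693 ≈ 36.9%, i.e. 36.9 map units.

36.9 map units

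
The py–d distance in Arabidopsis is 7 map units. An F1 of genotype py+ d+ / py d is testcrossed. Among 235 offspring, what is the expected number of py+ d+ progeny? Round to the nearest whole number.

A map distance of 7 map units corresponds to a recombination frequency of 0.070.
The F1 is py+ d+ / py d, so py+ d+ is a parental gamete class with expected frequency (1 − r)/2 = 0.930/2 = 0.4650.
Expected number = 0.4650 × 235 = 109.27 ≈ 109.

109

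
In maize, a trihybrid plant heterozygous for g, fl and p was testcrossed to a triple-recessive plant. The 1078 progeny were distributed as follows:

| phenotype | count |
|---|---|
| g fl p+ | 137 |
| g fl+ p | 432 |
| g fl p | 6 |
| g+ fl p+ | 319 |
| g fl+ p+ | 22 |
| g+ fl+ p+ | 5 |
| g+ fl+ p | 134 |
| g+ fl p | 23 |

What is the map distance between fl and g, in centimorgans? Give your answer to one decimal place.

The two most frequent reciprocal classes, g+ fl p+ and g fl+ p, are the parental types, so the F1 was g+ fl p+ / g fl+ p.
The two rarest classes, g+ fl+ p+ and g fl p, are the double crossovers. Comparing them with the parentals, only the fl allele has switched, so fl is the middle locus and the order is g – fl – p.
Crossovers in the g–fl interval produce the single-crossover classes g fl p+ and g+ fl+ p (137 + 134 = 271) plus the double crossovers (11).
RF(g–fl) = (271 + 11) / 1078 = 282/1078 = 0.2616 → 26.2 centimorgans.

26.2 centimorgans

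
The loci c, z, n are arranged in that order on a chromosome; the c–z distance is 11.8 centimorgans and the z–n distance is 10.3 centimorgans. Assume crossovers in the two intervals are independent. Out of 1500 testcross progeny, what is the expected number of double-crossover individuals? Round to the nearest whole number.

Map distances give recombination frequencies of 0.118 and 0.103 for the two intervals.
With no interference, expected double-crossover frequency = 0.118 × 0.103 = 0.01215.
Expected number = 0.01215 × 1500 = 18.23 ≈ 18.

18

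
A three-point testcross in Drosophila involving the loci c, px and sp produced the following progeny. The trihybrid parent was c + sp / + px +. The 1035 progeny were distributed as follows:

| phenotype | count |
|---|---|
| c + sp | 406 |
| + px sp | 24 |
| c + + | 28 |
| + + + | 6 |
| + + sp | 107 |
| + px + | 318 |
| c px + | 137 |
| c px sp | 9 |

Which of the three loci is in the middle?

px

The two rarest classes, c px sp and + + +, are the double crossovers. Comparing them with the parentals, only the px allele has switched, so px is the middle locus and the order is sp – px – c.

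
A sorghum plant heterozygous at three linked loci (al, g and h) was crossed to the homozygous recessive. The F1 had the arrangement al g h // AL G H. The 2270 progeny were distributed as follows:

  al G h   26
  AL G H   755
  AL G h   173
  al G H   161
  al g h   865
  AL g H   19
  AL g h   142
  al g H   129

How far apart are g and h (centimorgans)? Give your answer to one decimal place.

15.3 centimorgans

The two rarest classes, al G h and AL g H, are the double crossovers. Comparing them with the parentals, only the g allele has switched, so g is the middle locus and the order is al – g – h.
Crossovers in the g–h interval produce the single-crossover classes al g H and AL G h (129 + 173 = 302) plus the double crossovers (45).
RF(g–h) = (302 + 45) / 2270 = 347/2270 = 0.1529 → 15.3 centimorgans.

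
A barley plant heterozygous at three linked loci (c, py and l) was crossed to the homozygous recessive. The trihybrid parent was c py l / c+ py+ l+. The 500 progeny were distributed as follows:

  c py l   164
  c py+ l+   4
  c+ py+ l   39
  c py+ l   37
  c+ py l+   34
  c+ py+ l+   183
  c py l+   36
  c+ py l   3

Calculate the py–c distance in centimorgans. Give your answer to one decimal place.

15.6 centimorgans

The two rarest classes, c+ py l and c py+ l+, are the double crossovers. Comparing them with the parentals, only the c allele has switched, so c is the middle locus and the order is py – c – l.
Crossovers in the py–c interval produce the single-crossover classes c py+ l and c+ py l+ (37 + 34 = 71) plus the double crossovers (7).
RF(py–c) = (71 + 7) / 500 = 78/500 = 0.1560 → 15.6 centimorgans.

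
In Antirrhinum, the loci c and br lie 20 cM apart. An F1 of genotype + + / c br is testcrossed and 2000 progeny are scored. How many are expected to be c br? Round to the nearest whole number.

800

A map distance of 20 cM corresponds to a recombination frequency of 0.200.
The F1 is + + / c br, so c br is a parental gamete class with expected frequency (1 − r)/2 = 0.800/2 = 0.4000.
Expected number = 0.4000 × 2000 = 800.00 ≈ 800.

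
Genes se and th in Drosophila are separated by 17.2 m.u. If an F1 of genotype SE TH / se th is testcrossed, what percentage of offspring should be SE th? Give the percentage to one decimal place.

A map distance of 17.2 m.u. corresponds to a recombination frequency of 0.172.
The F1 is SE TH / se th, so SE th is a recombinant gamete class with expected frequency r/2 = 0.172/2 = 0.0860.
That is 0.0860 = 8.6% of the progeny.

8.6%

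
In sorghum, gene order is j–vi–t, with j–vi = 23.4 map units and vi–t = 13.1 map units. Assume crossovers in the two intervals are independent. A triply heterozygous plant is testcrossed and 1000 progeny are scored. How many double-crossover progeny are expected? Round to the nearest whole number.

31

Map distances give recombination frequencies of 0.234 and 0.131 for the two intervals.
With no interference, expected double-crossover frequency = 0.234 × 0.131 = 0.03065.
Expected number = 0.03065 × 1000 = 30.65 ≈ 31.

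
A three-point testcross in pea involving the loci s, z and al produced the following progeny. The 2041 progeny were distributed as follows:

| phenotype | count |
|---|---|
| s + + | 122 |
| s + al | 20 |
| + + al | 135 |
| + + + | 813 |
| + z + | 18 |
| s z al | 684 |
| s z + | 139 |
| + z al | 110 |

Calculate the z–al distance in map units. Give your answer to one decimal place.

The two most frequent reciprocal classes, s z al and + + +, are the parental types, so the F1 was s z al / + + +.
The two rarest classes, s + al and + z +, are the double crossovers. Comparing them with the parentals, only the z allele has switched, so z is the middle locus and the order is al – z – s.
Crossovers in the al–z interval produce the single-crossover classes s z + and + + al (139 + 135 = 274) plus the double crossovers (38).
RF(al–z) = (274 + 38) / 2041 = 312/2041 = 0.1529 → 15.3 map units.

15.3 map units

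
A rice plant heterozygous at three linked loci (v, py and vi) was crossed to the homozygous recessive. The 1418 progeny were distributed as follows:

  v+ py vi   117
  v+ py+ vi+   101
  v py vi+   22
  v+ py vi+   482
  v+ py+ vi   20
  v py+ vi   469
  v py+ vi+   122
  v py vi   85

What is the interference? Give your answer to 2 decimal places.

The two most frequent reciprocal classes, v py+ vi and v+ py vi+, are the parental types, so the F1 was v py+ vi / v+ py vi+.
The two rarest classes, v+ py+ vi and v py vi+, are the double crossovers. Comparing them with the parentals, only the v allele has switched, so v is the middle locus and the order is py – v – vi.
py–v: (186 + 42)/1418 = 0.1608; v–vi: (239 + 42)/1418 = 0.1982.
Expected DCO frequency = 0.1608 × 0.1982 ≈ 0.03187; observed = 42/1418 ≈ 0.02962.
Coefficient of coincidence = 0.02962/0.03187 ≈ 0.93; interference = 1 − 0.93 = 0.07.

0.07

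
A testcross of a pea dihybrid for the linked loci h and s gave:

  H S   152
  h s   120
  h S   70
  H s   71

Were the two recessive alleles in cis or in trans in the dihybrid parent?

The two most frequent classes are H S (152) and h s (120); these are the parental (non-recombinant) types.
So the F1 carried H S on one chromosome and h s on the other — the recessive alleles are on the same chromosome (cis / coupling).

cis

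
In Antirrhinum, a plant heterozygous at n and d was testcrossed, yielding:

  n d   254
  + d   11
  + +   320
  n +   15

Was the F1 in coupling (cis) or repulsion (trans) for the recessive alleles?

cis

The two most frequent classes are + + (320) and n d (254); these are the parental (non-recombinant) types.
So the F1 carried + + on one chromosome and n d on the other — the recessive alleles are on the same chromosome (cis / coupling).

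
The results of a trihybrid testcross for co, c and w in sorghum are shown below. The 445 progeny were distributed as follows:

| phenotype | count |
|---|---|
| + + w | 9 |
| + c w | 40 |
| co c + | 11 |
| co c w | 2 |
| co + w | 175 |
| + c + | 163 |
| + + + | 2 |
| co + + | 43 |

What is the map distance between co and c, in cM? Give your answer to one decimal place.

The two most frequent reciprocal classes, + c + and co + w, are the parental types, so the F1 was + c + / co + w.
The two rarest classes, + + + and co c w, are the double crossovers. Comparing them with the parentals, only the c allele has switched, so c is the middle locus and the order is co – c – w.
Crossovers in the co–c interval produce the single-crossover classes co c + and + + w (11 + 9 = 20) plus the double crossovers (4).
RF(co–c) = (20 + 4) / 445 = 24/445 = 0.0539 → 5.4 cM.

5.4 cM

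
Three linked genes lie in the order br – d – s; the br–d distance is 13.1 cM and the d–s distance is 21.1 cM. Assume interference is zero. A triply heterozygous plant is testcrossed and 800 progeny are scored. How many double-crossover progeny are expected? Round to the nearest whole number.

22

Map distances give recombination frequencies of 0.131 and 0.211 for the two intervals.
With no interference, expected double-crossover frequency = 0.131 × 0.211 = 0.02764.
Expected number = 0.02764 × 800 = 22.11 ≈ 22.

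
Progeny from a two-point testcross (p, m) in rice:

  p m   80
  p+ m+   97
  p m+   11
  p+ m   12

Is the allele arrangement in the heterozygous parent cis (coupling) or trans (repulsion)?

cis

The two most frequent classes are p+ m+ (97) and p m (80); these are the parental (non-recombinant) types.
So the F1 carried p+ m+ on one chromosome and p m on the other — the recessive alleles are on the same chromosome (cis / coupling).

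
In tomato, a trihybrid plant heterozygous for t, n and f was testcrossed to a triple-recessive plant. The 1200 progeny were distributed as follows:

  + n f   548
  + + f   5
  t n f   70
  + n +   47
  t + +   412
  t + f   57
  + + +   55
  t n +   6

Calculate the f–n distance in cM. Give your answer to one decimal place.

9.6 cM

The two most frequent reciprocal classes, + n f and t + +, are the parental types, so the F1 was + n f / t + +.
The two rarest classes, + + f and t n +, are the double crossovers. Comparing them with the parentals, only the n allele has switched, so n is the middle locus and the order is t – n – f.
Crossovers in the n–f interval produce the single-crossover classes + n + and t + f (47 + 57 = 104) plus the double crossovers (11).
RF(n–f) = (104 + 11) / 1200 = 115/1200 = 0.0958 → 9.6 cM.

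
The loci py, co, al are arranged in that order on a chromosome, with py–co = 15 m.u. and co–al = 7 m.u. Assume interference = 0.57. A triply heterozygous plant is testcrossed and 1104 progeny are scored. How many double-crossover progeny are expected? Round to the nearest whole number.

Map distances give recombination frequencies of 0.150 and 0.070 for the two intervals.
With interference 0.57 (so coincidence = 0.43), expected double-crossover frequency = 0.150 × 0.070 × 0.43 = 0.00452.
Expected number = 0.00452 × 1104 = 4.98 ≈ 5.

5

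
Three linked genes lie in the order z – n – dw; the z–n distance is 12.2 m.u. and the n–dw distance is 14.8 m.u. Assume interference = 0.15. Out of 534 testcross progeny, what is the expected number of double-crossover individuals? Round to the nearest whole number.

8

Map distances give recombination frequencies of 0.122 and 0.148 for the two intervals.
With interference 0.15 (so coincidence = 0.85), expected double-crossover frequency = 0.122 × 0.148 × 0.85 = 0.01535.
Expected number = 0.01535 × 534 = 8.20 ≈ 8.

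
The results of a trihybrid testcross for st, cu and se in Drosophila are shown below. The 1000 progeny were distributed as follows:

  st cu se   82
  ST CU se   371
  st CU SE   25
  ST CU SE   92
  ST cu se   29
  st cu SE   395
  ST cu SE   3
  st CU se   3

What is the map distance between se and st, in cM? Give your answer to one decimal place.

18.0 cM

The two most frequent reciprocal classes, ST CU se and st cu SE, are the parental types, so the F1 was ST CU se / st cu SE.
The two rarest classes, st CU se and ST cu SE, are the double crossovers. Comparing them with the parentals, only the st allele has switched, so st is the middle locus and the order is cu – st – se.
Crossovers in the st–se interval produce the single-crossover classes ST CU SE and st cu se (92 + 82 = 174) plus the double crossovers (6).
RF(st–se) = (174 + 6) / 1000 = 180/1000 = 0.1800 → 18.0 cM.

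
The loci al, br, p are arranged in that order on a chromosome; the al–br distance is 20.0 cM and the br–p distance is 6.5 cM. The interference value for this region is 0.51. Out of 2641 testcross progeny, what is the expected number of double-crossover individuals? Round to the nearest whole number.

Map distances give recombination frequencies of 0.200 and 0.065 for the two intervals.
With interference 0.51 (so coincidence = 0.49), expected double-crossover frequency = 0.200 × 0.065 × 0.49 = 0.00637.
Expected number = 0.00637 × 2641 = 16.82 ≈ 17.

17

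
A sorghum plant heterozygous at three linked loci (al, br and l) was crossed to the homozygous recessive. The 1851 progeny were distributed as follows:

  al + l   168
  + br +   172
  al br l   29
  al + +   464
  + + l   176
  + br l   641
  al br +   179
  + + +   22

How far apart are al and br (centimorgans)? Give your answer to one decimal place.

The two most frequent reciprocal classes, al + + and + br l, are the parental types, so the F1 was al + + / + br l.
The two rarest classes, + + + and al br l, are the double crossovers. Comparing them with the parentals, only the al allele has switched, so al is the middle locus and the order is l – al – br.
Crossovers in the al–br interval produce the single-crossover classes al br + and + + l (179 + 176 = 355) plus the double crossovers (51).
RF(al–br) = (355 + 51) / 1851 = 406/1851 = 0.2193 → 21.9 centimorgans.

21.9 centimorgans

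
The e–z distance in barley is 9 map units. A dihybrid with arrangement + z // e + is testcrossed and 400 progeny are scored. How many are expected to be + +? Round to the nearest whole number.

18

A map distance of 9 map units corresponds to a recombination frequency of 0.090.
The F1 is + z / e +, so + + is a recombinant gamete class with expected frequency r/2 = 0.090/2 = 0.0450.
Expected number = 0.0450 × 400 = 18.00 ≈ 18.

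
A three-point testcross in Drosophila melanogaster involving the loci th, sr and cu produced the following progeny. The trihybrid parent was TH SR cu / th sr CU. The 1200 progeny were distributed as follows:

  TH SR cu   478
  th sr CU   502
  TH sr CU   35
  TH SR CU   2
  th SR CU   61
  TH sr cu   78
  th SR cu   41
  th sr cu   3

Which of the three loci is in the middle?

cu

The two rarest classes, TH SR CU and th sr cu, are the double crossovers. Comparing them with the parentals, only the cu allele has switched, so cu is the middle locus and the order is th – cu – sr.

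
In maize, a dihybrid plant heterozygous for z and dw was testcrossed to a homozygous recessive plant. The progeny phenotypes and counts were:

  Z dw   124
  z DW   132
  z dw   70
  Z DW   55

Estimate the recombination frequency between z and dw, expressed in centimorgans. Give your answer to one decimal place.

32.8 centimorgans

The two most frequent classes, Z dw (124) and z DW (132), are the parental types, so the F1 was Z dw / z DW.
The recombinant classes are Z DW and z dw: 55 + 70 = 125.
Recombination frequency = 125/381 = 0.3281 ≈ 32.8%, i.e. 32.8 centimorgans.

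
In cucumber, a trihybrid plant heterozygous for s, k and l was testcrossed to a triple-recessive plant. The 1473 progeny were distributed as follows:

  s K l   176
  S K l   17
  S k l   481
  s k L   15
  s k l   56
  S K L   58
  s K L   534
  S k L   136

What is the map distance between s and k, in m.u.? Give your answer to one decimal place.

The two most frequent reciprocal classes, S k l and s K L, are the parental types, so the F1 was S k l / s K L.
The two rarest classes, S K l and s k L, are the double crossovers. Comparing them with the parentals, only the k allele has switched, so k is the middle locus and the order is l – k – s.
Crossovers in the k–s interval produce the single-crossover classes s k l and S K L (56 + 58 = 114) plus the double crossovers (32).
RF(k–s) = (114 + 32) / 1473 = 146/1473 = 0.0991 → 9.9 m.u.

9.9 m.u.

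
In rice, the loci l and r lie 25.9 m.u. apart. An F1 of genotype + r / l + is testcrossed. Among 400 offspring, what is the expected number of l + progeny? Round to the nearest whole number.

A map distance of 25.9 m.u. corresponds to a recombination frequency of 0.259.
The F1 is + r / l +, so l + is a parental gamete class with expected frequency (1 − r)/2 = 0.741/2 = 0.3705.
Expected number = 0.3705 × 400 = 148.20 ≈ 148.

148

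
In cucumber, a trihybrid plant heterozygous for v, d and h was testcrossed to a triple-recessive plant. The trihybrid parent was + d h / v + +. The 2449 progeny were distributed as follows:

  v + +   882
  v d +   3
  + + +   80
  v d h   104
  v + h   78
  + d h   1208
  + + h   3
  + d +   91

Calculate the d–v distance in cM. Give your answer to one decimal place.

The two rarest classes, + + h and v d +, are the double crossovers. Comparing them with the parentals, only the d allele has switched, so d is the middle locus and the order is v – d – h.
Crossovers in the v–d interval produce the single-crossover classes v d h and + + + (104 + 80 = 184) plus the double crossovers (6).
RF(v–d) = (184 + 6) / 2449 = 190/2449 = 0.0776 → 7.8 cM.

7.8 cM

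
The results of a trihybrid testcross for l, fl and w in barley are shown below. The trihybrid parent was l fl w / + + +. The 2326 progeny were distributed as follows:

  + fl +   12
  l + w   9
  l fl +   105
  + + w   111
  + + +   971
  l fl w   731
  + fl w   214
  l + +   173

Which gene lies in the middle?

fl

The two rarest classes, l + w and + fl +, are the double crossovers. Comparing them with the parentals, only the fl allele has switched, so fl is the middle locus and the order is w – fl – l.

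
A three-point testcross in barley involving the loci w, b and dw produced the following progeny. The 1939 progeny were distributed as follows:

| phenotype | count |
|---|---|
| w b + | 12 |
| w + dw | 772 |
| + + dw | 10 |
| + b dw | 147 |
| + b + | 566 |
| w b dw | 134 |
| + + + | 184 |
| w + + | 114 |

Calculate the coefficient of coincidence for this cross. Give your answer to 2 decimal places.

The two most frequent reciprocal classes, + b + and w + dw, are the parental types, so the F1 was + b + / w + dw.
The two rarest classes, w b + and + + dw, are the double crossovers. Comparing them with the parentals, only the w allele has switched, so w is the middle locus and the order is b – w – dw.
b–w: (318 + 22)/1939 = 0.1753; w–dw: (261 + 22)/1939 = 0.1460.
Expected DCO frequency = 0.1753 × 0.1460 ≈ 0.02559; observed = 22/1939 ≈ 0.01135.
Coefficient of coincidence = 0.01135/0.02559 ≈ 0.44.

0.44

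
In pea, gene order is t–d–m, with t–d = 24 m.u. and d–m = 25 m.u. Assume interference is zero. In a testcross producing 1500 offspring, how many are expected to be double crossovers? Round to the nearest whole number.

90

Map distances give recombination frequencies of 0.240 and 0.250 for the two intervals.
With no interference, expected double-crossover frequency = 0.240 × 0.250 = 0.06000.
Expected number = 0.06000 × 1500 = 90.00 ≈ 90.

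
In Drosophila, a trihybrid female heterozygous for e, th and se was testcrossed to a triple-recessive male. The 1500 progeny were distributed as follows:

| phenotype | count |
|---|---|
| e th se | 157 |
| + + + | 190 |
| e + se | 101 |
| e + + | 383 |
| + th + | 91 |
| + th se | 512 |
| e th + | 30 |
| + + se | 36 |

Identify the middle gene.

The two most frequent reciprocal classes, + th se and e + +, are the parental types, so the F1 was + th se / e + +.
The two rarest classes, + + se and e th +, are the double crossovers. Comparing them with the parentals, only the th allele has switched, so th is the middle locus and the order is se – th – e.

th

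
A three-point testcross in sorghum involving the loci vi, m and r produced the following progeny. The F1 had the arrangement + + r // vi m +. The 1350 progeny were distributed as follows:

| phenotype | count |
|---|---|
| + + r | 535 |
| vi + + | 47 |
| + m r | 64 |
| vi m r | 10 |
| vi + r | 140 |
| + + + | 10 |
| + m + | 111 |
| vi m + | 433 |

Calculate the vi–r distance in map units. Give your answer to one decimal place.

The two rarest classes, + + + and vi m r, are the double crossovers. Comparing them with the parentals, only the r allele has switched, so r is the middle locus and the order is m – r – vi.
Crossovers in the r–vi interval produce the single-crossover classes vi + r and + m + (140 + 111 = 251) plus the double crossovers (20).
RF(r–vi) = (251 + 20) / 1350 = 271/1350 = 0.2007 → 20.1 map units.

20.1 map units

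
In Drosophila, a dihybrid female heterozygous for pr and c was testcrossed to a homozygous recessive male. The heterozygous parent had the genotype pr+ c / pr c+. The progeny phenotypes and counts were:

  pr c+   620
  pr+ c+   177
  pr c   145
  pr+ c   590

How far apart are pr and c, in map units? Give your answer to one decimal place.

21.0 map units

The recombinant classes are pr+ c+ and pr c: 177 + 145 = 322.
Recombination frequency = 322/1532 = 0.2102 ≈ 21.0%, i.e. 21.0 map units.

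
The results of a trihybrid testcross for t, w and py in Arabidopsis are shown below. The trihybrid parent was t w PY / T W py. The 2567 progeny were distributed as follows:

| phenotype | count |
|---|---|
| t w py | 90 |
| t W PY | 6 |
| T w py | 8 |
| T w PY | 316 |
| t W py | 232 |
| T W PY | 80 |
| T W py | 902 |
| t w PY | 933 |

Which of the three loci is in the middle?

w

The two rarest classes, t W PY and T w py, are the double crossovers. Comparing them with the parentals, only the w allele has switched, so w is the middle locus and the order is t – w – py.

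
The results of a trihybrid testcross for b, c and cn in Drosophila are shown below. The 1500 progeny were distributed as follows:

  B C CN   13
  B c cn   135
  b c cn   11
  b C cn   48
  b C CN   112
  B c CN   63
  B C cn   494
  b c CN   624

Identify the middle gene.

The two most frequent reciprocal classes, B C cn and b c CN, are the parental types, so the F1 was B C cn / b c CN.
The two rarest classes, B C CN and b c cn, are the double crossovers. Comparing them with the parentals, only the cn allele has switched, so cn is the middle locus and the order is c – cn – b.

cn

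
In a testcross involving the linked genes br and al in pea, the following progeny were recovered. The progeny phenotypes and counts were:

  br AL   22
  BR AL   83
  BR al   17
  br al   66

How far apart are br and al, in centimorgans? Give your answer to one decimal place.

20.7 centimorgans

The two most frequent classes, BR AL (83) and br al (66), are the parental types, so the F1 was BR AL / br al.
The recombinant classes are BR al and br AL: 17 + 22 = 39.
Recombination frequency = 39/188 = 0.2074 ≈ 20.7%, i.e. 20.7 centimorgans.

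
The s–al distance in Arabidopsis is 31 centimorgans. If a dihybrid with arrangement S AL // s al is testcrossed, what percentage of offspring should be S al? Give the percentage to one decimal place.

A map distance of 31 centimorgans corresponds to a recombination frequency of 0.310.
The F1 is S AL / s al, so S al is a recombinant gamete class with expected frequency r/2 = 0.310/2 = 0.1550.
That is 0.1550 = 15.5% of the progeny.

15.5%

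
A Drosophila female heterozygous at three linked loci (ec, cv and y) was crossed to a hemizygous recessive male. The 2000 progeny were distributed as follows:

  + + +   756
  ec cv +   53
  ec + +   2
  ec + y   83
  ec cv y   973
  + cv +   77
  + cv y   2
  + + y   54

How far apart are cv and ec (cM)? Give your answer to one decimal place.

The two most frequent reciprocal classes, ec cv y and + + +, are the parental types, so the F1 was ec cv y / + + +.
The two rarest classes, + cv y and ec + +, are the double crossovers. Comparing them with the parentals, only the ec allele has switched, so ec is the middle locus and the order is cv – ec – y.
Crossovers in the cv–ec interval produce the single-crossover classes ec + y and + cv + (83 + 77 = 160) plus the double crossovers (4).
RF(cv–ec) = (160 + 4) / 2000 = 164/2000 = 0.0820 → 8.2 cM.

8.2 cM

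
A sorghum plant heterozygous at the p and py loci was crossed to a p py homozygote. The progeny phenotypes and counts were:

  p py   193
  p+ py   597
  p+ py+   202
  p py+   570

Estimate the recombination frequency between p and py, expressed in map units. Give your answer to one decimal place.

25.3 map units

The two most frequent classes, p+ py (597) and p py+ (570), are the parental types, so the F1 was p+ py / p py+.
The recombinant classes are p+ py+ and p py: 202 + 193 = 395.
Recombination frequency = 395/1562 = 0.2529 ≈ 25.3%, i.e. 25.3 map units.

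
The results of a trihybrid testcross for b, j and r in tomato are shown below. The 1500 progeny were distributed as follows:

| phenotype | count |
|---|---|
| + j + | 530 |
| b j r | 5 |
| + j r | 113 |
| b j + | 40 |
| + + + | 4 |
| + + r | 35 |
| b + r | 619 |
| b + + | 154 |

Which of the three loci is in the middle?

The two most frequent reciprocal classes, + j + and b + r, are the parental types, so the F1 was + j + / b + r.
The two rarest classes, + + + and b j r, are the double crossovers. Comparing them with the parentals, only the j allele has switched, so j is the middle locus and the order is b – j – r.

j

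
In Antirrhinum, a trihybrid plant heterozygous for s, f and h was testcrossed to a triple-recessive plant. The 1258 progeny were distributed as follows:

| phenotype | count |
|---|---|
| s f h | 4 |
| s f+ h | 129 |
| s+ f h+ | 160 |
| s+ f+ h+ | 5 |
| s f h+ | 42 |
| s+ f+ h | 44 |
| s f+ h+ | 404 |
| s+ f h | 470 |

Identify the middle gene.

The two most frequent reciprocal classes, s+ f h and s f+ h+, are the parental types, so the F1 was s+ f h / s f+ h+.
The two rarest classes, s f h and s+ f+ h+, are the double crossovers. Comparing them with the parentals, only the s allele has switched, so s is the middle locus and the order is f – s – h.

s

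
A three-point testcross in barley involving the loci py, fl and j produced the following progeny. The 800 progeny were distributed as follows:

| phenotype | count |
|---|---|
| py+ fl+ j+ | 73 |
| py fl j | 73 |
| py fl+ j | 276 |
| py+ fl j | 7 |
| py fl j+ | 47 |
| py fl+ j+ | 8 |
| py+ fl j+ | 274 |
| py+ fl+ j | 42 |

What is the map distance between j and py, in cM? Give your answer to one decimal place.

The two most frequent reciprocal classes, py+ fl j+ and py fl+ j, are the parental types, so the F1 was py+ fl j+ / py fl+ j.
The two rarest classes, py+ fl j and py fl+ j+, are the double crossovers. Comparing them with the parentals, only the j allele has switched, so j is the middle locus and the order is py – j – fl.
Crossovers in the py–j interval produce the single-crossover classes py fl j+ and py+ fl+ j (47 + 42 = 89) plus the double crossovers (15).
RF(py–j) = (89 + 15) / 800 = 104/800 = 0.1300 → 13.0 cM.

13.0 cM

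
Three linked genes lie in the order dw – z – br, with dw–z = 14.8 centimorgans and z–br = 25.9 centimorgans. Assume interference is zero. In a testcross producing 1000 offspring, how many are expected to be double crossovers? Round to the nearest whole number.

38

Map distances give recombination frequencies of 0.148 and 0.259 for the two intervals.
With no interference, expected double-crossover frequency = 0.148 × 0.259 = 0.03833.
Expected number = 0.03833 × 1000 = 38.33 ≈ 38.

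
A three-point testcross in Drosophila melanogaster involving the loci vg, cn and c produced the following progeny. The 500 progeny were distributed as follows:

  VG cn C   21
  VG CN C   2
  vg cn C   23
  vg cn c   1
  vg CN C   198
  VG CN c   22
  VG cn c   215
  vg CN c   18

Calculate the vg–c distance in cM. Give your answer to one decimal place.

The two most frequent reciprocal classes, vg CN C and VG cn c, are the parental types, so the F1 was vg CN C / VG cn c.
The two rarest classes, VG CN C and vg cn c, are the double crossovers. Comparing them with the parentals, only the vg allele has switched, so vg is the middle locus and the order is c – vg – cn.
Crossovers in the c–vg interval produce the single-crossover classes vg CN c and VG cn C (18 + 21 = 39) plus the double crossovers (3).
RF(c–vg) = (39 + 3) / 500 = 42/500 = 0.0840 → 8.4 cM.

8.4 cM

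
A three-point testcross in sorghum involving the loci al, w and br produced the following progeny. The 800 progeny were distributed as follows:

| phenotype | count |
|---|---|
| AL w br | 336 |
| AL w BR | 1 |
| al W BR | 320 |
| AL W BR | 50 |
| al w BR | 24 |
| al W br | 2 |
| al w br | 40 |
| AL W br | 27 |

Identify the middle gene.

br

The two most frequent reciprocal classes, AL w br and al W BR, are the parental types, so the F1 was AL w br / al W BR.
The two rarest classes, AL w BR and al W br, are the double crossovers. Comparing them with the parentals, only the br allele has switched, so br is the middle locus and the order is w – br – al.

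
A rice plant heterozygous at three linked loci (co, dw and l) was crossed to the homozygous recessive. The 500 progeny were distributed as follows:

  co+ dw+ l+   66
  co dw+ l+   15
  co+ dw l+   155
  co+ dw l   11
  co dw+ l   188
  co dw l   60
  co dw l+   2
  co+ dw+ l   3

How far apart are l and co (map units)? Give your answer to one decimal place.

The two most frequent reciprocal classes, co dw+ l and co+ dw l+, are the parental types, so the F1 was co dw+ l / co+ dw l+.
The two rarest classes, co+ dw+ l and co dw l+, are the double crossovers. Comparing them with the parentals, only the co allele has switched, so co is the middle locus and the order is l – co – dw.
Crossovers in the l–co interval produce the single-crossover classes co dw+ l+ and co+ dw l (15 + 11 = 26) plus the double crossovers (5).
RF(l–co) = (26 + 5) / 500 = 31/500 = 0.0620 → 6.2 map units.

6.2 map units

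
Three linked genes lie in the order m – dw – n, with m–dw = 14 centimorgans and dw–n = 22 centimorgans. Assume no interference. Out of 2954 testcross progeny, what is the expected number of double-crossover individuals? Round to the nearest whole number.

91

Map distances give recombination frequencies of 0.140 and 0.220 for the two intervals.
With no interference, expected double-crossover frequency = 0.140 × 0.220 = 0.03080.
Expected number = 0.03080 × 2954 = 90.98 ≈ 91.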